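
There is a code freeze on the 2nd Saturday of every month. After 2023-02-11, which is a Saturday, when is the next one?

2023-03-11

February 2023 starts on a Wednesday; its first Saturday is the 4th, so the 2nd Saturday is the 11th — 2023-02-11.
That is not after 2023-02-11, so look at March 2023.
March 2023 starts on a Wednesday; its first Saturday is the 4th, so the 2nd Saturday is the 11th — 2023-03-11.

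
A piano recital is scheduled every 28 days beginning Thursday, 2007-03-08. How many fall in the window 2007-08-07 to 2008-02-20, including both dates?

7

Occurrences land 28·i days after 2007-03-08 for i = 0, 1, 2, …
2007-08-07 is 152 days after the start; 152 ÷ 28 = 5 remainder 12; since the remainder is 12, round up to i = 6. First occurrence in the window: #7 on 2007-08-23 (6×28 = 168 days in).
2008-02-20 is 349 days after the start; 349 ÷ 28 = 12 remainder 13. Last occurrence in the window: #13 on 2008-02-07.
Occurrences #7 through #13: 7 in total.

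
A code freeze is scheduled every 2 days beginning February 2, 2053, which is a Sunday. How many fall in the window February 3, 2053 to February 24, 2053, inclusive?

11

Occurrences land 2·i days after February 2, 2053 for i = 0, 1, 2, …
February 3, 2053 is 1 day after the start; 1 ÷ 2 = 0 remainder 1; since the remainder is 1, round up to i = 1. First occurrence in the window: #2 on February 4, 2053 (1×2 = 2 days in).
February 24, 2053 is 22 days after the start; 22 ÷ 2 = 11 remainder 0. Last occurrence in the window: #12 on February 24, 2053.
Occurrences #2 through #12: 11 in total.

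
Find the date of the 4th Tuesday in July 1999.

1999-07-27

July 1999 begins on a Thursday, so the first Tuesday is July 6 (5 days later).
The 4th Tuesday is 3 weeks later: 6 + 21 = 27.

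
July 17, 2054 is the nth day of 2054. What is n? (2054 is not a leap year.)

Days in months before July: 31 + 28 + 31 + 30 + 31 + 30 = 181.
Plus 17 days into July → day 198.

198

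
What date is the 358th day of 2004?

Dec 23, 2004

Jan has 31 days (358 − 31 = 327 remain).
Feb has 29 days (327 − 29 = 298 remain).
Mar has 31 days (298 − 31 = 267 remain).
Apr has 30 days (267 − 30 = 237 remain).
May has 31 days (237 − 31 = 206 remain).
Jun has 30 days (206 − 30 = 176 remain).
Jul has 31 days (176 − 31 = 145 remain).
Aug has 31 days (145 − 31 = 114 remain).
Sep has 30 days (114 − 30 = 84 remain).
Oct has 31 days (84 − 31 = 53 remain).
Nov has 30 days (53 − 30 = 23 remain).
23 into Dec → Dec 23.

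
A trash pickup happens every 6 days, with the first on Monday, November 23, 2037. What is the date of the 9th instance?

The 9th occurrence is 8 intervals after the first: 8 × 6 = 48 days after November 23, 2037.
November has 30 days — 7 days to the end of November leaves 41.
December has 31 days (10 left).
10 days into January → January 10, 2038.

January 10, 2038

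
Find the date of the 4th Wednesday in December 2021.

22 December 2021

December 2021 begins on a Wednesday, so the first Wednesday is December 1.
The 4th Wednesday is 3 weeks later: 1 + 21 = 22.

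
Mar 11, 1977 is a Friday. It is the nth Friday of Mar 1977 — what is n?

2nd

Day 11 falls in week ⌈11/7⌉ of the month.
Days 1–7 hold the 1st Friday, 8–14 the 2nd, 15–21 the 3rd, 22–28 the 4th, 29–31 the 5th.
11 is in the range for the 2nd.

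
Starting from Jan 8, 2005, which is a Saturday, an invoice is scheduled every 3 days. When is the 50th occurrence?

Jun 4, 2005

The 50th occurrence is 49 intervals after the first: 49 × 3 = 147 days after Jan 8, 2005.
Jan has 31 days — 23 days to the end of Jan leaves 124.
Feb has 28 days (96 left).
Mar has 31 days (65 left).
Apr has 30 days (35 left).
May has 31 days (4 left).
4 days into Jun → Jun 4, 2005.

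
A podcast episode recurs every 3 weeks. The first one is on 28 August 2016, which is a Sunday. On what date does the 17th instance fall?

30 July 2017

The 17th occurrence is 16 intervals after the first: 16 × 21 = 336 days after 28 August 2016.
August has 31 days — 3 days to the end of August leaves 333.
September has 30 days (303 left).
October has 31 days (272 left).
November has 30 days (242 left).
December has 31 days (211 left).
January has 31 days (180 left).
February has 28 days (152 left).
March has 31 days (121 left).
April has 30 days (91 left).
May has 31 days (60 left).
June has 30 days (30 left).
30 days into July → 30 July 2017.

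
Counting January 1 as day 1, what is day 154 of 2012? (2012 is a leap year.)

2012-06-02

January has 31 days (154 − 31 = 123 remain).
February has 29 days (123 − 29 = 94 remain).
March has 31 days (94 − 31 = 63 remain).
April has 30 days (63 − 30 = 33 remain).
May has 31 days (33 − 31 = 2 remain).
2 into June → June 2.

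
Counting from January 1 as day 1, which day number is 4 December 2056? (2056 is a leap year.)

Days in months before December: 31 + 29 + 31 + 30 + 31 + 30 + 31 + 31 + 30 + 31 + 30 = 335.
Plus 4 days into December → day 339.

339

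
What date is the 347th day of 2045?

January has 31 days (347 − 31 = 316 remain).
February has 28 days (316 − 28 = 288 remain).
March has 31 days (288 − 31 = 257 remain).
April has 30 days (257 − 30 = 227 remain).
May has 31 days (227 − 31 = 196 remain).
June has 30 days (196 − 30 = 166 remain).
July has 31 days (166 − 31 = 135 remain).
August has 31 days (135 − 31 = 104 remain).
September has 30 days (104 − 30 = 74 remain).
October has 31 days (74 − 31 = 43 remain).
November has 30 days (43 − 30 = 13 remain).
13 into December → December 13.

December 13, 2045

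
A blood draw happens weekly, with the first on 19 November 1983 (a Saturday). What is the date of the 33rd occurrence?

30 June 1984

The 33rd occurrence is 32 intervals after the first: 32 × 7 = 224 days after 19 November 1983.
November has 30 days — 11 days to the end of November leaves 213.
December has 31 days (182 left).
January has 31 days (151 left).
February has 29 days (122 left).
March has 31 days (91 left).
April has 30 days (61 left).
May has 31 days (30 left).
30 days into June → 30 June 1984.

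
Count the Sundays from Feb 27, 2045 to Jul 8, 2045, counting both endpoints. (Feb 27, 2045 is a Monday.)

Feb 27, 2045 is a Monday; the first Sunday on or after it is Mar 5, 2045 (6 days later).
From Mar 5, 2045 to Jul 8, 2045: 26 + 30 + 31 + 30 + 8 = 125 days (rest of Mar, Apr, May, Jun, Jul).
125 ÷ 7 = 17 full weeks with remainder 6, so 17 more Sundays after the first → 18.

18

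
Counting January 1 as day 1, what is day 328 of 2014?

Jan has 31 days (328 − 31 = 297 remain).
Feb has 28 days (297 − 28 = 269 remain).
Mar has 31 days (269 − 31 = 238 remain).
Apr has 30 days (238 − 30 = 208 remain).
May has 31 days (208 − 31 = 177 remain).
Jun has 30 days (177 − 30 = 147 remain).
Jul has 31 days (147 − 31 = 116 remain).
Aug has 31 days (116 − 31 = 85 remain).
Sep has 30 days (85 − 30 = 55 remain).
Oct has 31 days (55 − 31 = 24 remain).
24 into Nov → Nov 24.

Nov 24, 2014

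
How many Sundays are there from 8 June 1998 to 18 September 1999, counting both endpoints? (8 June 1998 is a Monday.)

8 June 1998 is a Monday; the first Sunday on or after it is 14 June 1998 (6 days later).
From 14 June 1998 to 18 September 1999: 200 + 261 = 461 days (rest of 1998, to 18 September 1999 in 1999).
461 ÷ 7 = 65 full weeks with remainder 6, so 65 more Sundays after the first → 66.

66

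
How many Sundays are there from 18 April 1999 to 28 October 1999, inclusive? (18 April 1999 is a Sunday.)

18 April 1999 is a Sunday; the first Sunday on or after it is 18 April 1999.
From 18 April 1999 to 28 October 1999: 12 + 31 + 30 + 31 + 31 + 30 + 28 = 193 days (rest of April, May, June, July, August, September, October).
193 ÷ 7 = 27 full weeks with remainder 4, so 27 more Sundays after the first → 28.

28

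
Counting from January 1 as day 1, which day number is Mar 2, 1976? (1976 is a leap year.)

62

Days in months before Mar: 31 + 29 = 60.
Plus 2 days into Mar → day 62.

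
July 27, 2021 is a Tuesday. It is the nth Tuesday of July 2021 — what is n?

Day 27 falls in week ⌈27/7⌉ of the month.
Days 1–7 hold the 1st Tuesday, 8–14 the 2nd, 15–21 the 3rd, 22–28 the 4th, 29–31 the 5th.
27 is in the range for the 4th.

4th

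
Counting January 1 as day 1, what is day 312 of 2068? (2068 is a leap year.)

2068-11-07

January has 31 days (312 − 31 = 281 remain).
February has 29 days (281 − 29 = 252 remain).
March has 31 days (252 − 31 = 221 remain).
April has 30 days (221 − 30 = 191 remain).
May has 31 days (191 − 31 = 160 remain).
June has 30 days (160 − 30 = 130 remain).
July has 31 days (130 − 31 = 99 remain).
August has 31 days (99 − 31 = 68 remain).
September has 30 days (68 − 30 = 38 remain).
October has 31 days (38 − 31 = 7 remain).
7 into November → November 7.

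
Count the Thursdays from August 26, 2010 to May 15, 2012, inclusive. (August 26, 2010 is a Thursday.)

August 26, 2010 is a Thursday; the first Thursday on or after it is August 26, 2010.
From August 26, 2010 to May 15, 2012: 127 + 365 + 136 = 628 days (rest of 2010, 2011, to May 15, 2012 in 2012).
628 ÷ 7 = 89 full weeks with remainder 5, so 89 more Thursdays after the first → 90.

90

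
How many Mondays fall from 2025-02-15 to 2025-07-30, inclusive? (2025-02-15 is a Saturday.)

2025-02-15 is a Saturday; the first Monday on or after it is 2025-02-17 (2 days later).
From 2025-02-17 to 2025-07-30: 11 + 31 + 30 + 31 + 30 + 30 = 163 days (rest of February, March, April, May, June, July).
163 ÷ 7 = 23 full weeks with remainder 2, so 23 more Mondays after the first → 24.

24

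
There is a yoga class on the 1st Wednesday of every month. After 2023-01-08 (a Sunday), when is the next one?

2023-02-01

January 2023 starts on a Sunday, so its 1st Wednesday is 2023-01-04 (3 days in).
That is not after 2023-01-08, so look at February 2023.
February 2023 starts on a Wednesday, so its 1st Wednesday is 2023-02-01.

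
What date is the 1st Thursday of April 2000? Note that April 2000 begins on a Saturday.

April 2000 begins on a Saturday, so the first Thursday is April 6 (5 days later).

April 6, 2000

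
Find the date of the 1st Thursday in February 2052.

2052-02-01

February 2052 begins on a Thursday, so the first Thursday is February 1.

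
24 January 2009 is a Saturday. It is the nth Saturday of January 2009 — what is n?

Day 24 falls in week ⌈24/7⌉ of the month.
Days 1–7 hold the 1st Saturday, 8–14 the 2nd, 15–21 the 3rd, 22–28 the 4th, 29–31 the 5th.
24 is in the range for the 4th.

4th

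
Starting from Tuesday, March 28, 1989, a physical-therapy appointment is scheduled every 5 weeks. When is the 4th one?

The 4th occurrence is 3 intervals after the first: 3 × 35 = 105 days after March 28, 1989.
March has 31 days — 3 days to the end of March leaves 102.
April has 30 days (72 left).
May has 31 days (41 left).
June has 30 days (11 left).
11 days into July → July 11, 1989.

July 11, 1989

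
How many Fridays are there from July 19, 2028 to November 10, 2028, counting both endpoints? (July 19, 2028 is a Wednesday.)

17

July 19, 2028 is a Wednesday; the first Friday on or after it is July 21, 2028 (2 days later).
From July 21, 2028 to November 10, 2028: 10 + 31 + 30 + 31 + 10 = 112 days (rest of July, August, September, October, November).
112 ÷ 7 = 16 full weeks with remainder 0, so 16 more Fridays after the first → 17.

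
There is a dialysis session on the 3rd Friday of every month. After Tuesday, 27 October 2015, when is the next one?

20 November 2015

October 2015 starts on a Thursday; its first Friday is the 2nd, so the 3rd Friday is the 16th — 16 October 2015.
That is not after 27 October 2015, so look at November 2015.
November 2015 starts on a Sunday; its first Friday is the 6th, so the 3rd Friday is the 20th — 20 November 2015.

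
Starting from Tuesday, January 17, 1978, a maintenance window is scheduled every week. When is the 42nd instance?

October 31, 1978

The 42nd occurrence is 41 intervals after the first: 41 × 7 = 287 days after January 17, 1978.
January has 31 days — 14 days to the end of January leaves 273.
February has 28 days (245 left).
March has 31 days (214 left).
April has 30 days (184 left).
May has 31 days (153 left).
June has 30 days (123 left).
July has 31 days (92 left).
August has 31 days (61 left).
September has 30 days (31 left).
31 days into October → October 31, 1978.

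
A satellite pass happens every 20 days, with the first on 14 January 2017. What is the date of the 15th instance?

The 15th occurrence is 14 intervals after the first: 14 × 20 = 280 days after 14 January 2017.
January has 31 days — 17 days to the end of January leaves 263.
February has 28 days (235 left).
March has 31 days (204 left).
April has 30 days (174 left).
May has 31 days (143 left).
June has 30 days (113 left).
July has 31 days (82 left).
August has 31 days (51 left).
September has 30 days (21 left).
21 days into October → 21 October 2017.

21 October 2017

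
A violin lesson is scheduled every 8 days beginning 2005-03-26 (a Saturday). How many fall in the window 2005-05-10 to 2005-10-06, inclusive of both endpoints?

Occurrences land 8·i days after 2005-03-26 for i = 0, 1, 2, …
2005-05-10 is 45 days after the start; 45 ÷ 8 = 5 remainder 5; since the remainder is 5, round up to i = 6. First occurrence in the window: #7 on 2005-05-13 (6×8 = 48 days in).
2005-10-06 is 194 days after the start; 194 ÷ 8 = 24 remainder 2. Last occurrence in the window: #25 on 2005-10-04.
Occurrences #7 through #25: 19 in total.

19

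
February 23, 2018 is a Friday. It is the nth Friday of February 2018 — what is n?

Day 23 falls in week ⌈23/7⌉ of the month.
Days 1–7 hold the 1st Friday, 8–14 the 2nd, 15–21 the 3rd, 22–28 the 4th, 29–31 the 5th.
23 is in the range for the 4th.

4th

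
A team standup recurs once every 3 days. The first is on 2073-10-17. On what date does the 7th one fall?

2073-11-04

The 7th occurrence is 6 intervals after the first: 6 × 3 = 18 days after 2073-10-17.
October has 31 days — 14 days to the end of October leaves 4.
4 days into November → 2073-11-04.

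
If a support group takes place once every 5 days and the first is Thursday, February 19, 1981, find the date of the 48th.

The 48th occurrence is 47 intervals after the first: 47 × 5 = 235 days after February 19, 1981.
February has 28 days — 9 days to the end of February leaves 226.
March has 31 days (195 left).
April has 30 days (165 left).
May has 31 days (134 left).
June has 30 days (104 left).
July has 31 days (73 left).
August has 31 days (42 left).
September has 30 days (12 left).
12 days into October → October 12, 1981.

October 12, 1981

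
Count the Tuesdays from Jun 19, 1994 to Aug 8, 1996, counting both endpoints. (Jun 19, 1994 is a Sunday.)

Jun 19, 1994 is a Sunday; the first Tuesday on or after it is Jun 21, 1994 (2 days later).
From Jun 21, 1994 to Aug 8, 1996: 193 + 365 + 221 = 779 days (rest of 1994, 1995, to Aug 8, 1996 in 1996).
779 ÷ 7 = 111 full weeks with remainder 2, so 111 more Tuesdays after the first → 112.

112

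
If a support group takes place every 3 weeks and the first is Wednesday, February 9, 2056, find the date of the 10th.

The 10th occurrence is 9 intervals after the first: 9 × 21 = 189 days after February 9, 2056.
February has 29 days — 20 days to the end of February leaves 169.
March has 31 days (138 left).
April has 30 days (108 left).
May has 31 days (77 left).
June has 30 days (47 left).
July has 31 days (16 left).
16 days into August → August 16, 2056.

August 16, 2056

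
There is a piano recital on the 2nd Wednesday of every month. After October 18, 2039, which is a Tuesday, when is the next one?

October 2039 starts on a Saturday; its first Wednesday is the 5th, so the 2nd Wednesday is the 12th — October 12, 2039.
That is not after October 18, 2039, so look at November 2039.
November 2039 starts on a Tuesday; its first Wednesday is the 2nd, so the 2nd Wednesday is the 9th — November 9, 2039.

November 9, 2039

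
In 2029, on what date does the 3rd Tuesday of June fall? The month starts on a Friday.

June 19, 2029

June 2029 begins on a Friday, so the first Tuesday is June 5 (4 days later).
The 3rd Tuesday is 2 weeks later: 5 + 14 = 19.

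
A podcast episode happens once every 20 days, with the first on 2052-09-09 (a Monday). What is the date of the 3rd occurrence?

The 3rd occurrence is 2 intervals after the first: 2 × 20 = 40 days after 2052-09-09.
September has 30 days — 21 days to the end of September leaves 19.
19 days into October → 2052-10-19.

2052-10-19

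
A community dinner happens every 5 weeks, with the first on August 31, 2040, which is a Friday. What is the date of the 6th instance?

The 6th occurrence is 5 intervals after the first: 5 × 35 = 175 days after August 31, 2040.
August has 31 days — 0 days to the end of August leaves 175.
September has 30 days (145 left).
October has 31 days (114 left).
November has 30 days (84 left).
December has 31 days (53 left).
January has 31 days (22 left).
22 days into February → February 22, 2041.

February 22, 2041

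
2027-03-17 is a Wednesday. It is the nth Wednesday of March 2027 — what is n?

3rd

Day 17 falls in week ⌈17/7⌉ of the month.
Days 1–7 hold the 1st Wednesday, 8–14 the 2nd, 15–21 the 3rd, 22–28 the 4th, 29–31 the 5th.
17 is in the range for the 3rd.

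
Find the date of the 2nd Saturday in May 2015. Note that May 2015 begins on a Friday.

May 2015 begins on a Friday, so the first Saturday is May 2 (1 day later).
The 2nd Saturday is 1 weeks later: 2 + 7 = 9.

May 9, 2015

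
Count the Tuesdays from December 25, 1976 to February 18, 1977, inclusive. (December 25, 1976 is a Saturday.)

December 25, 1976 is a Saturday; the first Tuesday on or after it is December 28, 1976 (3 days later).
From December 28, 1976 to February 18, 1977: 3 + 31 + 18 = 52 days (rest of December, January, February).
52 ÷ 7 = 7 full weeks with remainder 3, so 7 more Tuesdays after the first → 8.

8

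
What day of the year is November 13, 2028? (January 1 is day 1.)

318

Days in months before November: 31 + 29 + 31 + 30 + 31 + 30 + 31 + 31 + 30 + 31 = 305.
Plus 13 days into November → day 318.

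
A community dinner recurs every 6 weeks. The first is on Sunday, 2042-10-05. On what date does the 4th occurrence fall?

The 4th occurrence is 3 intervals after the first: 3 × 42 = 126 days after 2042-10-05.
October has 31 days — 26 days to the end of October leaves 100.
November has 30 days (70 left).
December has 31 days (39 left).
January has 31 days (8 left).
8 days into February → 2043-02-08.

2043-02-08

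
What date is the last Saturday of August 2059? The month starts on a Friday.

2059-08-30

August 2059 begins on a Friday, so the first Saturday is August 2 (1 day later).
August 2059 has 31 days. Adding weeks: 2, 9, 16, 23, 30 — the last one ≤ 31 is the 30th.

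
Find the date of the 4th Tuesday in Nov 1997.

Nov 25, 1997

The first Tuesday of Nov 1997 is Nov 4.
The 4th Tuesday is 3 weeks later: 4 + 21 = 25.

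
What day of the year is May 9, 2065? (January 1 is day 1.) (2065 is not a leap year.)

129

Days in months before May: 31 + 28 + 31 + 30 = 120.
Plus 9 days into May → day 129.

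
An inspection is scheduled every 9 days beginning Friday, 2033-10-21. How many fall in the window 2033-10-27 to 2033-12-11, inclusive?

Occurrences land 9·i days after 2033-10-21 for i = 0, 1, 2, …
2033-10-27 is 6 days after the start; 6 ÷ 9 = 0 remainder 6; since the remainder is 6, round up to i = 1. First occurrence in the window: #2 on 2033-10-30 (1×9 = 9 days in).
2033-12-11 is 51 days after the start; 51 ÷ 9 = 5 remainder 6. Last occurrence in the window: #6 on 2033-12-05.
Occurrences #2 through #6: 5 in total.

5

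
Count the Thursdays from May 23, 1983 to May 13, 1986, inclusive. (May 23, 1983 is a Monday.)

May 23, 1983 is a Monday; the first Thursday on or after it is May 26, 1983 (3 days later).
From May 26, 1983 to May 13, 1986: 219 + 366 + 365 + 133 = 1083 days (rest of 1983, 1984, 1985, to May 13, 1986 in 1986).
1083 ÷ 7 = 154 full weeks with remainder 5, so 154 more Thursdays after the first → 155.

155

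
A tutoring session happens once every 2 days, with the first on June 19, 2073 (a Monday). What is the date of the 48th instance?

The 48th occurrence is 47 intervals after the first: 47 × 2 = 94 days after June 19, 2073.
June has 30 days — 11 days to the end of June leaves 83.
July has 31 days (52 left).
August has 31 days (21 left).
21 days into September → September 21, 2073.

September 21, 2073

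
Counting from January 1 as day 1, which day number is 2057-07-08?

Days in months before July: 31 + 28 + 31 + 30 + 31 + 30 = 181.
Plus 8 days into July → day 189.

189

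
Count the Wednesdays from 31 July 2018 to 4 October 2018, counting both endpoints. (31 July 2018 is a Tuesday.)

31 July 2018 is a Tuesday; the first Wednesday on or after it is 1 August 2018 (1 day later).
From 1 August 2018 to 4 October 2018: 30 + 30 + 4 = 64 days (rest of August, September, October).
64 ÷ 7 = 9 full weeks with remainder 1, so 9 more Wednesdays after the first → 10.

10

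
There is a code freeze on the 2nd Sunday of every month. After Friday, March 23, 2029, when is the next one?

April 8, 2029

March 2029 starts on a Thursday; its first Sunday is the 4th, so the 2nd Sunday is the 11th — March 11, 2029.
That is not after March 23, 2029, so look at April 2029.
April 2029 starts on a Sunday; its first Sunday is the 1st, so the 2nd Sunday is the 8th — April 8, 2029.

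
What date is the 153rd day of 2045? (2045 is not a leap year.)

January has 31 days (153 − 31 = 122 remain).
February has 28 days (122 − 28 = 94 remain).
March has 31 days (94 − 31 = 63 remain).
April has 30 days (63 − 30 = 33 remain).
May has 31 days (33 − 31 = 2 remain).
2 into June → June 2.

June 2, 2045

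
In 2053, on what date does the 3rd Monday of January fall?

January 20, 2053

The first Monday of January 2053 is January 6.
The 3rd Monday is 2 weeks later: 6 + 14 = 20.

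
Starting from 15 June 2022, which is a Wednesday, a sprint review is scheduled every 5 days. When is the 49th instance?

The 49th occurrence is 48 intervals after the first: 48 × 5 = 240 days after 15 June 2022.
June has 30 days — 15 days to the end of June leaves 225.
July has 31 days (194 left).
August has 31 days (163 left).
September has 30 days (133 left).
October has 31 days (102 left).
November has 30 days (72 left).
December has 31 days (41 left).
January has 31 days (10 left).
10 days into February → 10 February 2023.

10 February 2023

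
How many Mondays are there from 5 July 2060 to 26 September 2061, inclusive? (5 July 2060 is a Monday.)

5 July 2060 is a Monday; the first Monday on or after it is 5 July 2060.
From 5 July 2060 to 26 September 2061: 179 + 269 = 448 days (rest of 2060, to 26 September 2061 in 2061).
448 ÷ 7 = 64 full weeks with remainder 0, so 64 more Mondays after the first → 65.

65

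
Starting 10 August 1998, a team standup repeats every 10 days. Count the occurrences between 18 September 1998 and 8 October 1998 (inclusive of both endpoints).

2

Occurrences land 10·i days after 10 August 1998 for i = 0, 1, 2, …
18 September 1998 is 39 days after the start; 39 ÷ 10 = 3 remainder 9; since the remainder is 9, round up to i = 4. First occurrence in the window: #5 on 19 September 1998 (4×10 = 40 days in).
8 October 1998 is 59 days after the start; 59 ÷ 10 = 5 remainder 9. Last occurrence in the window: #6 on 29 September 1998.
Occurrences #5 through #6: 2 in total.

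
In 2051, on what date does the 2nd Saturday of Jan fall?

The first Saturday of Jan 2051 is Jan 7.
The 2nd Saturday is 1 weeks later: 7 + 7 = 14.

Jan 14, 2051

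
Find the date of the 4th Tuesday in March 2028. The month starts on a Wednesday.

March 2028 begins on a Wednesday, so the first Tuesday is March 7 (6 days later).
The 4th Tuesday is 3 weeks later: 7 + 21 = 28.

2028-03-28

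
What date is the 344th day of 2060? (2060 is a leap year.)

January has 31 days (344 − 31 = 313 remain).
February has 29 days (313 − 29 = 284 remain).
March has 31 days (284 − 31 = 253 remain).
April has 30 days (253 − 30 = 223 remain).
May has 31 days (223 − 31 = 192 remain).
June has 30 days (192 − 30 = 162 remain).
July has 31 days (162 − 31 = 131 remain).
August has 31 days (131 − 31 = 100 remain).
September has 30 days (100 − 30 = 70 remain).
October has 31 days (70 − 31 = 39 remain).
November has 30 days (39 − 30 = 9 remain).
9 into December → December 9.

December 9, 2060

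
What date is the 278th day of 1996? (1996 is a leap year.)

1996-10-04

January has 31 days (278 − 31 = 247 remain).
February has 29 days (247 − 29 = 218 remain).
March has 31 days (218 − 31 = 187 remain).
April has 30 days (187 − 30 = 157 remain).
May has 31 days (157 − 31 = 126 remain).
June has 30 days (126 − 30 = 96 remain).
July has 31 days (96 − 31 = 65 remain).
August has 31 days (65 − 31 = 34 remain).
September has 30 days (34 − 30 = 4 remain).
4 into October → October 4.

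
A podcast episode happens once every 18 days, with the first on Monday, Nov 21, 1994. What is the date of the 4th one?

Jan 14, 1995

The 4th occurrence is 3 intervals after the first: 3 × 18 = 54 days after Nov 21, 1994.
Nov has 30 days — 9 days to the end of Nov leaves 45.
Dec has 31 days (14 left).
14 days into Jan → Jan 14, 1995.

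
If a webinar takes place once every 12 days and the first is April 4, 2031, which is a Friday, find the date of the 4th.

The 4th occurrence is 3 intervals after the first: 3 × 12 = 36 days after April 4, 2031.
April has 30 days — 26 days to the end of April leaves 10.
10 days into May → May 10, 2031.

May 10, 2031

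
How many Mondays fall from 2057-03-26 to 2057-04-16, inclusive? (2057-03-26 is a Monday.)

4

2057-03-26 is a Monday; the first Monday on or after it is 2057-03-26.
From 2057-03-26 to 2057-04-16: 5 + 16 = 21 days (rest of March, April).
21 ÷ 7 = 3 full weeks with remainder 0, so 3 more Mondays after the first → 4.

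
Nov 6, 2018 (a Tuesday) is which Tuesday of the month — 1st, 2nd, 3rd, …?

1st

Day 6 falls in week ⌈6/7⌉ of the month.
Days 1–7 hold the 1st Tuesday, 8–14 the 2nd, 15–21 the 3rd, 22–28 the 4th, 29–31 the 5th.
6 is in the range for the 1st.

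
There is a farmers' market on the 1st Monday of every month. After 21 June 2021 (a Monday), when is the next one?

5 July 2021

June 2021 starts on a Tuesday, so its 1st Monday is 7 June 2021 (6 days in).
That is not after 21 June 2021, so look at July 2021.
July 2021 starts on a Thursday, so its 1st Monday is 5 July 2021 (4 days in).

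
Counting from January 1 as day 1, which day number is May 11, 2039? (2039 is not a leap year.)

131

Days in months before May: 31 + 28 + 31 + 30 = 120.
Plus 11 days into May → day 131.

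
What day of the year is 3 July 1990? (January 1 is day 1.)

184

Days in months before July: 31 + 28 + 31 + 30 + 31 + 30 = 181.
Plus 3 days into July → day 184.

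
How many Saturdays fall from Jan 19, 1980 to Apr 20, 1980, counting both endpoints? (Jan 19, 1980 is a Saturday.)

14

Jan 19, 1980 is a Saturday; the first Saturday on or after it is Jan 19, 1980.
From Jan 19, 1980 to Apr 20, 1980: 12 + 29 + 31 + 20 = 92 days (rest of Jan, Feb, Mar, Apr).
92 ÷ 7 = 13 full weeks with remainder 1, so 13 more Saturdays after the first → 14.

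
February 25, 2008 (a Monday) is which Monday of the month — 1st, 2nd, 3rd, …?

Day 25 falls in week ⌈25/7⌉ of the month.
Days 1–7 hold the 1st Monday, 8–14 the 2nd, 15–21 the 3rd, 22–28 the 4th, 29–31 the 5th.
25 is in the range for the 4th.

4th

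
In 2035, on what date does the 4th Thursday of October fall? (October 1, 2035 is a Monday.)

October 25, 2035

October 2035 begins on a Monday, so the first Thursday is October 4 (3 days later).
The 4th Thursday is 3 weeks later: 4 + 21 = 25.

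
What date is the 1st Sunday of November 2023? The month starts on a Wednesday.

November 2023 begins on a Wednesday, so the first Sunday is November 5 (4 days later).

November 5, 2023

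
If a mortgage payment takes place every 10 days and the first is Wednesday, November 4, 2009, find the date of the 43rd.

December 29, 2010

The 43rd occurrence is 42 intervals after the first: 42 × 10 = 420 days after November 4, 2009.
November has 30 days — 26 days to the end of November leaves 394.
December has 31 days (363 left).
January has 31 days (332 left).
February has 28 days (304 left).
March has 31 days (273 left).
April has 30 days (243 left).
May has 31 days (212 left).
June has 30 days (182 left).
July has 31 days (151 left).
August has 31 days (120 left).
September has 30 days (90 left).
October has 31 days (59 left).
November has 30 days (29 left).
29 days into December → December 29, 2010.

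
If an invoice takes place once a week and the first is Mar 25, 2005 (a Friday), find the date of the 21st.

The 21st occurrence is 20 intervals after the first: 20 × 7 = 140 days after Mar 25, 2005.
Mar has 31 days — 6 days to the end of Mar leaves 134.
Apr has 30 days (104 left).
May has 31 days (73 left).
Jun has 30 days (43 left).
Jul has 31 days (12 left).
12 days into Aug → Aug 12, 2005.

Aug 12, 2005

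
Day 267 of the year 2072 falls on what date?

January has 31 days (267 − 31 = 236 remain).
February has 29 days (236 − 29 = 207 remain).
March has 31 days (207 − 31 = 176 remain).
April has 30 days (176 − 30 = 146 remain).
May has 31 days (146 − 31 = 115 remain).
June has 30 days (115 − 30 = 85 remain).
July has 31 days (85 − 31 = 54 remain).
August has 31 days (54 − 31 = 23 remain).
23 into September → September 23.

2072-09-23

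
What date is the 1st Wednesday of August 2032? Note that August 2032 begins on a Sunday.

August 2032 begins on a Sunday, so the first Wednesday is August 4 (3 days later).

2032-08-04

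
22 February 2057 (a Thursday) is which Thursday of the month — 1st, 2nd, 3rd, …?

4th

Day 22 falls in week ⌈22/7⌉ of the month.
Days 1–7 hold the 1st Thursday, 8–14 the 2nd, 15–21 the 3rd, 22–28 the 4th, 29–31 the 5th.
22 is in the range for the 4th.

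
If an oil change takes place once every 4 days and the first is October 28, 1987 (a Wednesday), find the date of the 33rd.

The 33rd occurrence is 32 intervals after the first: 32 × 4 = 128 days after October 28, 1987.
October has 31 days — 3 days to the end of October leaves 125.
November has 30 days (95 left).
December has 31 days (64 left).
January has 31 days (33 left).
February has 29 days (4 left).
4 days into March → March 4, 1988.

March 4, 1988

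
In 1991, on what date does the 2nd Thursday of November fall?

1991-11-14

November 1991 begins on a Friday, so the first Thursday is November 7 (6 days later).
The 2nd Thursday is 1 weeks later: 7 + 7 = 14.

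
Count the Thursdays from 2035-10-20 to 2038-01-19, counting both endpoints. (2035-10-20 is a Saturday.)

2035-10-20 is a Saturday; the first Thursday on or after it is 2035-10-25 (5 days later).
From 2035-10-25 to 2038-01-19: 67 + 366 + 365 + 19 = 817 days (rest of 2035, 2036, 2037, to 2038-01-19 in 2038).
817 ÷ 7 = 116 full weeks with remainder 5, so 116 more Thursdays after the first → 117.

117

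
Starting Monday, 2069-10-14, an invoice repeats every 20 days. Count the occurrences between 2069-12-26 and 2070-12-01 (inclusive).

17

Occurrences land 20·i days after 2069-10-14 for i = 0, 1, 2, …
2069-12-26 is 73 days after the start; 73 ÷ 20 = 3 remainder 13; since the remainder is 13, round up to i = 4. First occurrence in the window: #5 on 2070-01-02 (4×20 = 80 days in).
2070-12-01 is 413 days after the start; 413 ÷ 20 = 20 remainder 13. Last occurrence in the window: #21 on 2070-11-18.
Occurrences #5 through #21: 17 in total.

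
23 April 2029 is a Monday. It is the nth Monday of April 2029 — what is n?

4th

Day 23 falls in week ⌈23/7⌉ of the month.
Days 1–7 hold the 1st Monday, 8–14 the 2nd, 15–21 the 3rd, 22–28 the 4th, 29–31 the 5th.
23 is in the range for the 4th.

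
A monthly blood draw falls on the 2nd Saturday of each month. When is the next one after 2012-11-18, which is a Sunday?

November 2012 starts on a Thursday; its first Saturday is the 3rd, so the 2nd Saturday is the 10th — 2012-11-10.
That is not after 2012-11-18, so look at December 2012.
December 2012 starts on a Saturday; its first Saturday is the 1st, so the 2nd Saturday is the 8th — 2012-12-08.

2012-12-08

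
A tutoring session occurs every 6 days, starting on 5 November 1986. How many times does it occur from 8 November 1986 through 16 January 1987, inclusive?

Occurrences land 6·i days after 5 November 1986 for i = 0, 1, 2, …
8 November 1986 is 3 days after the start; 3 ÷ 6 = 0 remainder 3; since the remainder is 3, round up to i = 1. First occurrence in the window: #2 on 11 November 1986 (1×6 = 6 days in).
16 January 1987 is 72 days after the start; 72 ÷ 6 = 12 remainder 0. Last occurrence in the window: #13 on 16 January 1987.
Occurrences #2 through #13: 12 in total.

12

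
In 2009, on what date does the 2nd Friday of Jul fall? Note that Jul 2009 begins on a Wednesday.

Jul 2009 begins on a Wednesday, so the first Friday is Jul 3 (2 days later).
The 2nd Friday is 1 weeks later: 3 + 7 = 10.

Jul 10, 2009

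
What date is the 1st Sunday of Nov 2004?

Nov 2004 begins on a Monday, so the first Sunday is Nov 7 (6 days later).

Nov 7, 2004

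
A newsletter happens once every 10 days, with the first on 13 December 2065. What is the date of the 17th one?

22 May 2066

The 17th occurrence is 16 intervals after the first: 16 × 10 = 160 days after 13 December 2065.
December has 31 days — 18 days to the end of December leaves 142.
January has 31 days (111 left).
February has 28 days (83 left).
March has 31 days (52 left).
April has 30 days (22 left).
22 days into May → 22 May 2066.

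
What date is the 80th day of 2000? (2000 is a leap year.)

January has 31 days (80 − 31 = 49 remain).
February has 29 days (49 − 29 = 20 remain).
20 into March → March 20.

March 20, 2000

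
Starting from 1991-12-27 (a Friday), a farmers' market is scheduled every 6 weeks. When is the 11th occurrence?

1993-02-19

The 11th occurrence is 10 intervals after the first: 10 × 42 = 420 days after 1991-12-27.
December has 31 days — 4 days to the end of December leaves 416.
1992 has 366 days (50 left).
January has 31 days (19 left).
19 days into February → 1993-02-19.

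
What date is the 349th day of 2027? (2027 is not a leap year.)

December 15, 2027

January has 31 days (349 − 31 = 318 remain).
February has 28 days (318 − 28 = 290 remain).
March has 31 days (290 − 31 = 259 remain).
April has 30 days (259 − 30 = 229 remain).
May has 31 days (229 − 31 = 198 remain).
June has 30 days (198 − 30 = 168 remain).
July has 31 days (168 − 31 = 137 remain).
August has 31 days (137 − 31 = 106 remain).
September has 30 days (106 − 30 = 76 remain).
October has 31 days (76 − 31 = 45 remain).
November has 30 days (45 − 30 = 15 remain).
15 into December → December 15.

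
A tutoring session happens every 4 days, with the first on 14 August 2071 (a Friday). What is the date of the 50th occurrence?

26 February 2072

The 50th occurrence is 49 intervals after the first: 49 × 4 = 196 days after 14 August 2071.
August has 31 days — 17 days to the end of August leaves 179.
September has 30 days (149 left).
October has 31 days (118 left).
November has 30 days (88 left).
December has 31 days (57 left).
January has 31 days (26 left).
26 days into February → 26 February 2072.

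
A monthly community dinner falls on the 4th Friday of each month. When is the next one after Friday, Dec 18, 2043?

Dec 25, 2043

Dec 2043 starts on a Tuesday; its first Friday is the 4th, so the 4th Friday is the 25th — Dec 25, 2043.
Dec 25, 2043 is after Dec 18, 2043, so that is the next one.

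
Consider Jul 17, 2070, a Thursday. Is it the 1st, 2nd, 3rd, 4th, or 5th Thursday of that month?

3rd

Day 17 falls in week ⌈17/7⌉ of the month.
Days 1–7 hold the 1st Thursday, 8–14 the 2nd, 15–21 the 3rd, 22–28 the 4th, 29–31 the 5th.
17 is in the range for the 3rd.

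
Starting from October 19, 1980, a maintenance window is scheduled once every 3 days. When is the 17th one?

The 17th occurrence is 16 intervals after the first: 16 × 3 = 48 days after October 19, 1980.
October has 31 days — 12 days to the end of October leaves 36.
November has 30 days (6 left).
6 days into December → December 6, 1980.

December 6, 1980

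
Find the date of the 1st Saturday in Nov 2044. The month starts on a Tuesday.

Nov 5, 2044

Nov 2044 begins on a Tuesday, so the first Saturday is Nov 5 (4 days later).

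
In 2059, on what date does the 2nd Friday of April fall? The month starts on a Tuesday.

April 2059 begins on a Tuesday, so the first Friday is April 4 (3 days later).
The 2nd Friday is 1 weeks later: 4 + 7 = 11.

2059-04-11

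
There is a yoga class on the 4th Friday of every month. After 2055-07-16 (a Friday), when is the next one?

July 2055 starts on a Thursday; its first Friday is the 2nd, so the 4th Friday is the 23rd — 2055-07-23.
2055-07-23 is after 2055-07-16, so that is the next one.

2055-07-23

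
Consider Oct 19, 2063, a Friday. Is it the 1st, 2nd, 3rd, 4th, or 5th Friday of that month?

3rd

Day 19 falls in week ⌈19/7⌉ of the month.
Days 1–7 hold the 1st Friday, 8–14 the 2nd, 15–21 the 3rd, 22–28 the 4th, 29–31 the 5th.
19 is in the range for the 3rd.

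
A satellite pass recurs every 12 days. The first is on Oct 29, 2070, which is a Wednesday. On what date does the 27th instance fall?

The 27th occurrence is 26 intervals after the first: 26 × 12 = 312 days after Oct 29, 2070.
Oct has 31 days — 2 days to the end of Oct leaves 310.
Nov has 30 days (280 left).
Dec has 31 days (249 left).
Jan has 31 days (218 left).
Feb has 28 days (190 left).
Mar has 31 days (159 left).
Apr has 30 days (129 left).
May has 31 days (98 left).
Jun has 30 days (68 left).
Jul has 31 days (37 left).
Aug has 31 days (6 left).
6 days into Sep → Sep 6, 2071.

Sep 6, 2071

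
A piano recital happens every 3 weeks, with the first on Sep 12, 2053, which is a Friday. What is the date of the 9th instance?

Feb 27, 2054

The 9th occurrence is 8 intervals after the first: 8 × 21 = 168 days after Sep 12, 2053.
Sep has 30 days — 18 days to the end of Sep leaves 150.
Oct has 31 days (119 left).
Nov has 30 days (89 left).
Dec has 31 days (58 left).
Jan has 31 days (27 left).
27 days into Feb → Feb 27, 2054.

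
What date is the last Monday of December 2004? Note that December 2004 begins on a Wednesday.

27 December 2004

December 2004 begins on a Wednesday, so the first Monday is December 6 (5 days later).
December 2004 has 31 days. Adding weeks: 6, 13, 20, 27 — the last one ≤ 31 is the 27th.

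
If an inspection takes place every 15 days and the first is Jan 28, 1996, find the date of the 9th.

The 9th occurrence is 8 intervals after the first: 8 × 15 = 120 days after Jan 28, 1996.
Jan has 31 days — 3 days to the end of Jan leaves 117.
Feb has 29 days (88 left).
Mar has 31 days (57 left).
Apr has 30 days (27 left).
27 days into May → May 27, 1996.

May 27, 1996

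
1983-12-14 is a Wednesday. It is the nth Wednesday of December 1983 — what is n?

Day 14 falls in week ⌈14/7⌉ of the month.
Days 1–7 hold the 1st Wednesday, 8–14 the 2nd, 15–21 the 3rd, 22–28 the 4th, 29–31 the 5th.
14 is in the range for the 2nd.

2nd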